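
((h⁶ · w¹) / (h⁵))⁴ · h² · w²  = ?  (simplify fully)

Inside the bracket: h¹ · w¹
Raise to the power 4: h⁴ · w⁴
Multiply by h² · w²: add exponents.

h⁶*w⁶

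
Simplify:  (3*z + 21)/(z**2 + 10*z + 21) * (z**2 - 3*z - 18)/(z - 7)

(3*z - 18)/(z - 7)

Factor: 3*z + 21 = 3*(z + 7);  z**2 + 10*z + 21 = (z + 3)*(z + 7);  z**2 - 3*z - 18 = (z - 6)*(z + 3)
Cancel the common factors (z + 7), (z + 3).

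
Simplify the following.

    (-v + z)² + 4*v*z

Expanding gives v² + 2*v*z + z², a perfect square.

(v + z)²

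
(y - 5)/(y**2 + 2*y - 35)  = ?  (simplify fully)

1/(y + 7)

Factor: y**2 + 2*y - 35 = (y + 7)*(y - 5)
Cancel the common factor (y - 5).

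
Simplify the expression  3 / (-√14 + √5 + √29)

(-10*√14 - 5*√29 + 19*√5 + √2030)/30

Group as (√5 + √29) - √14; multiply by (√5 + √29) + √14, then rationalise the remaining surd.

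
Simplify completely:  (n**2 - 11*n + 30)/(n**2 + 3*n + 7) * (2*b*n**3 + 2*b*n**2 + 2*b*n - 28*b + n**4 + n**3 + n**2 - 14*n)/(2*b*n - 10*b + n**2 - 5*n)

Factor: n**2 - 11*n + 30 = (n - 6)*(n - 5);  2*b*n**3 + 2*b*n**2 + 2*b*n - 28*b + n**4 + n**3 + n**2 - 14*n = (n**2 + 3*n + 7)*(n - 2)*(2*b + n);  2*b*n - 10*b + n**2 - 5*n = (n - 5)*(2*b + n)
Cancel the common factors (n**2 + 3*n + 7), (2*b + n), (n - 5).

n**2 - 8*n + 12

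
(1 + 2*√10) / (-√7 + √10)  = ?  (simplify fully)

(√7 + √10 + 2*√70 + 20)/3

Multiply numerator and denominator by √7 + √10.
Denominator becomes 3; numerator becomes √7 + √10 + 2*√70 + 20.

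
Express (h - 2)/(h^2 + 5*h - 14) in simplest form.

1/(h + 7)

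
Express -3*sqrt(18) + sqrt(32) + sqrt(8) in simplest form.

3*sqrt(18) = 9*sqrt(2); sqrt(32) = 4*sqrt(2); sqrt(8) = 2*sqrt(2)
Combine: (-9 + 4 + 2)·sqrt(2) = -3*sqrt(2)

-3*sqrt(2)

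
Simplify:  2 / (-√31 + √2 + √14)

(-30*√31 - 38*√14 - 86*√2 - 8*√217)/113

Group as (√2 + √14) - √31; multiply by (√2 + √14) + √31, then rationalise the remaining surd.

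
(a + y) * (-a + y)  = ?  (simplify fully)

(y+a)(y-a) = -a^2 + y^2.

-a^2 + y^2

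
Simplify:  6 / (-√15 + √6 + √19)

(-15*√15 + 3*√19 + 42*√6 + 9*√190)/89

Group as (√6 + √19) - √15; multiply by (√6 + √19) + √15, then rationalise the remaining surd.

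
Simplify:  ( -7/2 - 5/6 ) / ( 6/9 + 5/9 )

-39/11

Numerator: -7/2 - 5/6 = -13/3
Denominator: 6/9 + 5/9 = 11/9
Divide: (-13/3) · (9/11) = -39/11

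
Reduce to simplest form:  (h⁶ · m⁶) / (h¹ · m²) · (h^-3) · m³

h²*m⁷

Quotient: h⁵ · m⁴
Multiply by (h^-3) · m³: add exponents.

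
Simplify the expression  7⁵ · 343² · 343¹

7⁵ = 7^5; 343² = 7^6; 343¹ = 7^3
Combine exponents: 7^14

7^14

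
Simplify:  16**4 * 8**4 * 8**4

2**40

16**4 = 2**16; 8**4 = 2**12; 8**4 = 2**12
Combine exponents: 2**40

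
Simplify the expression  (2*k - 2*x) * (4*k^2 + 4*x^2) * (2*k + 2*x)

16*k^4 - 16*x^4

Telescope via difference of squares: ((2*k)+(2*x))((2*k)-(2*x)) = 4*k^2 - 4*x^2, then repeat with the next factor.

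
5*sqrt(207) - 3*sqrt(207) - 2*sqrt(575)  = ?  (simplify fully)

5*sqrt(207) = 15*sqrt(23); 3*sqrt(207) = 9*sqrt(23); 2*sqrt(575) = 10*sqrt(23)
Combine: (15 - 9 - 10)·sqrt(23) = -4*sqrt(23)

-4*sqrt(23)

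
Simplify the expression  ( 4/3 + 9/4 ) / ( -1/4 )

Numerator: 4/3 + 9/4 = 43/12
Denominator: -1/4 = -1/4
Divide: (43/12) · (-4) = -43/3

-43/3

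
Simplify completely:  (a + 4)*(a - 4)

Difference of squares with P = a, Q = 4.

a^2 - 16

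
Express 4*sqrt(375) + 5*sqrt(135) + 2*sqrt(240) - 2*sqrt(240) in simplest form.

4*sqrt(375) = 20*sqrt(15); 5*sqrt(135) = 15*sqrt(15); 2*sqrt(240) = 8*sqrt(15); 2*sqrt(240) = 8*sqrt(15)
Combine: (20 + 15 + 8 - 8)·sqrt(15) = 35*sqrt(15)

35*sqrt(15)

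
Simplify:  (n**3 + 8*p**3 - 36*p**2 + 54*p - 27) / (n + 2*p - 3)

n**2 - 2*n*p + 3*n + 4*p**2 - 12*p + 9

n**3 + (2*p - 3)**3 = (n + 2*p - 3)(n**2 - 2*n*p + 3*n + 4*p**2 - 12*p + 9).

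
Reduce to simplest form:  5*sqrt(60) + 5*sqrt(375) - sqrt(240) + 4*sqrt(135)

5*sqrt(60) = 10*sqrt(15); 5*sqrt(375) = 25*sqrt(15); sqrt(240) = 4*sqrt(15); 4*sqrt(135) = 12*sqrt(15)
Combine: (10 + 25 - 4 + 12)·sqrt(15) = 43*sqrt(15)

43*sqrt(15)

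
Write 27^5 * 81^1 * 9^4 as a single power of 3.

27^5 = 3^15; 81^1 = 3^4; 9^4 = 3^8
Combine exponents: 3^27

3^27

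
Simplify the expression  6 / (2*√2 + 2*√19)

Multiply numerator and denominator by -2*√2 + 2*√19.
Denominator becomes 68; numerator becomes -12*√2 + 12*√19.

(-3*√2 + 3*√19)/17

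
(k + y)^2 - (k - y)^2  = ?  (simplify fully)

Only the odd-power cross terms survive.

4*k*y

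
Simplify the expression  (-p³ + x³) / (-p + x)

p² + p*x + x²

x^3 - p^3 = (-p + x)(p² + p*x + x²).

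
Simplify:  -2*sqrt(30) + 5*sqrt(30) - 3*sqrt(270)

2*sqrt(30) = 2*sqrt(30); 5*sqrt(30) = 5*sqrt(30); 3*sqrt(270) = 9*sqrt(30)
Combine: (-2 + 5 - 9)·sqrt(30) = -6*sqrt(30)

-6*sqrt(30)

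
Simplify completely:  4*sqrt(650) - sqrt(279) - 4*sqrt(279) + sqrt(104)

-15*sqrt(31) + 22*sqrt(26)

4*sqrt(650) = 20*sqrt(26); sqrt(279) = 3*sqrt(31); 4*sqrt(279) = 12*sqrt(31); sqrt(104) = 2*sqrt(26)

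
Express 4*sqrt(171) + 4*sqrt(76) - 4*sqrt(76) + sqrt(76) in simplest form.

4*sqrt(171) = 12*sqrt(19); 4*sqrt(76) = 8*sqrt(19); 4*sqrt(76) = 8*sqrt(19); sqrt(76) = 2*sqrt(19)
Combine: (12 + 8 - 8 + 2)·sqrt(19) = 14*sqrt(19)

14*sqrt(19)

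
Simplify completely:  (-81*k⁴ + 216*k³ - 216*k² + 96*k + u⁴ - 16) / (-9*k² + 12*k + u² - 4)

9*k² - 12*k + u² + 4

Difference of fourth powers: factor out (u² - (3*k - 2)²).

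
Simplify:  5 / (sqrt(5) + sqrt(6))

-5*sqrt(5) + 5*sqrt(6)

Multiply numerator and denominator by -sqrt(6) + sqrt(5).
Denominator becomes -1; numerator becomes -5*sqrt(6) + 5*sqrt(5).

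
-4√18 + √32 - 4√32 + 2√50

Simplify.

4√18 = 12*√2; √32 = 4*√2; 4√32 = 16*√2; 2√50 = 10*√2
Combine: (-12 + 4 - 16 + 10)·√2 = -14*√2

-14*√2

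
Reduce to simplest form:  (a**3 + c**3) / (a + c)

Apply the sum-of-cubes factorisation and cancel (a + c).

a**2 - a*c + c**2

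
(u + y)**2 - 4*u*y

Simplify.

Expanding gives u**2 - 2*u*y + y**2, a perfect square.

(u - y)**2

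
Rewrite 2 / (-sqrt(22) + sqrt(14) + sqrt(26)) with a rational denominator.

(-9*sqrt(22) + 5*sqrt(26) + 17*sqrt(14) + 2*sqrt(2002))/283

Group as (sqrt(14) + sqrt(26)) - sqrt(22); multiply by (sqrt(14) + sqrt(26)) + sqrt(22), then rationalise the remaining surd.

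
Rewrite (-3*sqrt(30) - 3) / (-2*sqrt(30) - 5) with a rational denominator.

Multiply numerator and denominator by -5 + 2*sqrt(30).
Denominator becomes -95; numerator becomes -165 + 9*sqrt(30).

(-9*sqrt(30) + 165)/95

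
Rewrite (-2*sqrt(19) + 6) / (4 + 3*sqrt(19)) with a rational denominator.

(-138 + 26*sqrt(19))/155

Multiply numerator and denominator by -3*sqrt(19) + 4.
Denominator becomes -155; numerator becomes -26*sqrt(19) + 138.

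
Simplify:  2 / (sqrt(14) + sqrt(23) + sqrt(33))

Group as (sqrt(23) + sqrt(33)) + sqrt(14); multiply by (sqrt(23) + sqrt(33)) - sqrt(14), then rationalise the remaining surd.

(-sqrt(10626) + 2*sqrt(33) + 12*sqrt(23) + 21*sqrt(14))/318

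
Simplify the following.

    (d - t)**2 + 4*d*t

Expand the square and combine the 4*d*t term.

(d + t)**2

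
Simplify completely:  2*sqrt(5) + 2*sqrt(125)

2*sqrt(5) = 2*sqrt(5); 2*sqrt(125) = 10*sqrt(5)
Combine: (2 + 10)·sqrt(5) = 12*sqrt(5)

12*sqrt(5)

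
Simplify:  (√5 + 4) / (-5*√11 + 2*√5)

Multiply numerator and denominator by 2*√5 + 5*√11.
Denominator becomes -255; numerator becomes 10 + 8*√5 + 5*√55 + 20*√11.

(-20*√11 - 5*√55 - 8*√5 - 10)/255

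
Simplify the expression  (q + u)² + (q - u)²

Binomially expand both and collect terms in q, u.

2*q² + 2*u²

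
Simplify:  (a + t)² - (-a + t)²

Binomially expand both and collect terms in t, a.

4*a*t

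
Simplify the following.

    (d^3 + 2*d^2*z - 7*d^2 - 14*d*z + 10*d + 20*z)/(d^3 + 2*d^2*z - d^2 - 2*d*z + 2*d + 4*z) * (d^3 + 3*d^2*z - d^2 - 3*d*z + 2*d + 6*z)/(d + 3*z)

d^2 - 7*d + 10

Factor: d^3 + 2*d^2*z - 7*d^2 - 14*d*z + 10*d + 20*z = (d + 2*z)*(d - 5)*(d - 2);  d^3 + 2*d^2*z - d^2 - 2*d*z + 2*d + 4*z = (d + 2*z)*(d^2 - d + 2);  d^3 + 3*d^2*z - d^2 - 3*d*z + 2*d + 6*z = (d^2 - d + 2)*(d + 3*z)
Cancel the common factors (d^2 - d + 2), (d + 2*z), (d + 3*z).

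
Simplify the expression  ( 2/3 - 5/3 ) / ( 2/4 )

Numerator: 2/3 - 5/3 = -1
Denominator: 2/4 = 1/2
Divide: (-1) · (2) = -2

-2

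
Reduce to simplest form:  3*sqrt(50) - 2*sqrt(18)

9*sqrt(2)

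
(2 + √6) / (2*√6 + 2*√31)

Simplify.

(-6 - 2*√6 + 2*√31 + √186)/50

Multiply numerator and denominator by -2*√31 + 2*√6.
Denominator becomes -100; numerator becomes -2*√186 - 4*√31 + 4*√6 + 12.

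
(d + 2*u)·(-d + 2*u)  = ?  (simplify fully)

-d² + 4*u²

Difference of squares with P = 2*u, Q = d.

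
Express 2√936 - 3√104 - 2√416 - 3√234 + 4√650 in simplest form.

2√936 = 12*√26; 3√104 = 6*√26; 2√416 = 8*√26; 3√234 = 9*√26; 4√650 = 20*√26
Combine: (12 - 6 - 8 - 9 + 20)·√26 = 9*√26

9*√26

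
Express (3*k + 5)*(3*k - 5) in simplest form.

9*k**2 - 25

Difference of squares with P = 3*k, Q = 5.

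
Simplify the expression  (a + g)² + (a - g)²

2*a² + 2*g²

Binomially expand both and collect terms in a, g.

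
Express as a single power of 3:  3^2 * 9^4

3^2 = 3^2; 9^4 = 3^8
Combine exponents: 3^10

3^10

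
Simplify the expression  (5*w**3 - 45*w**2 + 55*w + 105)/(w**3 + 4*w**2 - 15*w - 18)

(5*w - 35)/(w + 6)

Factor: 5*w**3 - 45*w**2 + 55*w + 105 = 5*(w + 1)*(w - 3)*(w - 7);  w**3 + 4*w**2 - 15*w - 18 = (w + 6)*(w + 1)*(w - 3)
Cancel the common factors (w + 1), (w - 3).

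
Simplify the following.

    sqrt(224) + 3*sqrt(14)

7*sqrt(14)

sqrt(224) = 4*sqrt(14); 3*sqrt(14) = 3*sqrt(14)
Combine: (4 + 3)·sqrt(14) = 7*sqrt(14)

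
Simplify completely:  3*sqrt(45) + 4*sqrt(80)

25*sqrt(5)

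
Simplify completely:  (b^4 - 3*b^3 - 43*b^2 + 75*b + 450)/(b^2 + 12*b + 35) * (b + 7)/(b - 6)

b^2 - 2*b - 15

Factor: b^4 - 3*b^3 - 43*b^2 + 75*b + 450 = (b + 5)*(b - 5)*(b - 6)*(b + 3);  b^2 + 12*b + 35 = (b + 7)*(b + 5)
Cancel the common factors (b - 6), (b + 7), (b + 5).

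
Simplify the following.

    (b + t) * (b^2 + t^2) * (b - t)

b^4 - t^4

Pair the conjugate factors: (b+t)(b-t) = b^2 - t^2, then repeat with the next factor.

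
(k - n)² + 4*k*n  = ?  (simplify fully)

(k + n)²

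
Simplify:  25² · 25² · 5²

5^10

25² = 5^4; 25² = 5^4; 5² = 5^2
Combine exponents: 5^10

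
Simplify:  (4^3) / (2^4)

4^3 = 2^6; 2^4 = 2^4
Combine exponents: 2^2

2^2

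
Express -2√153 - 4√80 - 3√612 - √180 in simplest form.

-24*√17 - 22*√5

2√153 = 6*√17; 4√80 = 16*√5; 3√612 = 18*√17; √180 = 6*√5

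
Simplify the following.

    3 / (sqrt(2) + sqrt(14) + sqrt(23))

Group as (sqrt(2) + sqrt(23)) + sqrt(14); multiply by (sqrt(2) + sqrt(23)) - sqrt(14), then rationalise the remaining surd.

(-4*sqrt(161) - 7*sqrt(23) + 11*sqrt(14) + 35*sqrt(2))/21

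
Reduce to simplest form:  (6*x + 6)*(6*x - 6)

(6*x)**2 - (6)**2 = 36*x**2 - 36.

36*x**2 - 36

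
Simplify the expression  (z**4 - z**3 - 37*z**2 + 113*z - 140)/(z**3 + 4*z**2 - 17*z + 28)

Factor: z**4 - z**3 - 37*z**2 + 113*z - 140 = (z**2 - 3*z + 4)*(z - 5)*(z + 7);  z**3 + 4*z**2 - 17*z + 28 = (z + 7)*(z**2 - 3*z + 4)
Cancel the common factors (z**2 - 3*z + 4), (z + 7).

z - 5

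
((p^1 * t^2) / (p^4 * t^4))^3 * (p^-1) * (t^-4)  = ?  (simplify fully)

1/(p^10*t^10)

Inside the bracket: (p^-3) * (t^-2)
Raise to the power 3: (p^-9) * (t^-6)
Multiply by (p^-1) * (t^-4): add exponents.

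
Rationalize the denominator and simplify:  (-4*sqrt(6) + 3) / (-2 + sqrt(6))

Multiply numerator and denominator by -sqrt(6) - 2.
Denominator becomes -2; numerator becomes 5*sqrt(6) + 18.

(-18 - 5*sqrt(6))/2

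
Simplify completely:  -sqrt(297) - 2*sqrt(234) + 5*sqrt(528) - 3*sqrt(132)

sqrt(297) = 3*sqrt(33); 2*sqrt(234) = 6*sqrt(26); 5*sqrt(528) = 20*sqrt(33); 3*sqrt(132) = 6*sqrt(33)

-6*sqrt(26) + 11*sqrt(33)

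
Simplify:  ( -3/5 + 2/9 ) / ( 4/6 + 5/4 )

-68/345

Numerator: -3/5 + 2/9 = -17/45
Denominator: 4/6 + 5/4 = 23/12
Divide: (-17/45) · (12/23) = -68/345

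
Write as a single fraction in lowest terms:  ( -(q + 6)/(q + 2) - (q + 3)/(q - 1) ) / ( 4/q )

Numerator: -(q + 6)/(q + 2) - (q + 3)/(q - 1) = (-2*q^2 - 10*q)/(q^2 + q - 2)
Denominator: 4/q = 4/q
Divide: ((-2*q^2 - 10*q)/(q^2 + q - 2)) · (q/4) = (-q^3 - 5*q^2)/(2*q^2 + 2*q - 4)

(-q^3 - 5*q^2)/(2*q^2 + 2*q - 4)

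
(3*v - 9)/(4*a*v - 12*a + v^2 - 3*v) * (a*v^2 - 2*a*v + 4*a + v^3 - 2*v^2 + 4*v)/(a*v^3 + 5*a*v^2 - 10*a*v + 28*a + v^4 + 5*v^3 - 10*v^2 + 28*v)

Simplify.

Factor: 3*v - 9 = 3*(v - 3);  4*a*v - 12*a + v^2 - 3*v = (4*a + v)*(v - 3);  a*v^2 - 2*a*v + 4*a + v^3 - 2*v^2 + 4*v = (v^2 - 2*v + 4)*(a + v);  a*v^3 + 5*a*v^2 - 10*a*v + 28*a + v^4 + 5*v^3 - 10*v^2 + 28*v = (v + 7)*(a + v)*(v^2 - 2*v + 4)
Cancel the common factors (v^2 - 2*v + 4), (v - 3), (a + v).

3/(4*a*v + 28*a + v^2 + 7*v)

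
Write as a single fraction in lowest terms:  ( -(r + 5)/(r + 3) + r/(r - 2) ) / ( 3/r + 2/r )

Numerator: -(r + 5)/(r + 3) + r/(r - 2) = 10/(r^2 + r - 6)
Denominator: 3/r + 2/r = 5/r
Divide: (10/(r^2 + r - 6)) · (r/5) = 2*r/(r^2 + r - 6)

2*r/(r^2 + r - 6)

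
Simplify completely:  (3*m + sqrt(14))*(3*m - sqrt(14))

Product of conjugates: (P+Q)(P-Q) = P**2 - Q**2.

9*m**2 - 14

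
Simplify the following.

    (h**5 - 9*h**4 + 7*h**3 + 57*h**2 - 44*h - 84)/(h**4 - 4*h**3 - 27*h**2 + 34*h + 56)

(h**2 - h - 6)/(h + 4)

Factor: h**5 - 9*h**4 + 7*h**3 + 57*h**2 - 44*h - 84 = (h - 2)*(h + 1)*(h + 2)*(h - 7)*(h - 3);  h**4 - 4*h**3 - 27*h**2 + 34*h + 56 = (h - 2)*(h + 1)*(h + 4)*(h - 7)
Cancel the common factors (h - 7), (h + 1), (h - 2).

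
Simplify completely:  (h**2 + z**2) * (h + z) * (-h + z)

-h**4 + z**4

(z+h)(z-h) = -h**2 + z**2; continue pairing.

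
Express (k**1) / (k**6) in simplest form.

k**(-5)

Quotient: (k**-5)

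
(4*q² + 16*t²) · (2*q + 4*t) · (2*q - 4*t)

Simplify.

Telescope via difference of squares: ((2*q)+(4*t))((2*q)-(4*t)) = 4*q² - 16*t², then repeat with the next factor.

16*q⁴ - 256*t⁴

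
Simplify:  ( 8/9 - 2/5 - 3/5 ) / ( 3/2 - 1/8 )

-8/99

Numerator: 8/9 - 2/5 - 3/5 = -1/9
Denominator: 3/2 - 1/8 = 11/8
Divide: (-1/9) · (8/11) = -8/99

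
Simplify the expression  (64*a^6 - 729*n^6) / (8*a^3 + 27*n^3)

Factor (2*a)^6 - (3*n)^6 and cancel (8*a^3 + 27*n^3).

8*a^3 - 27*n^3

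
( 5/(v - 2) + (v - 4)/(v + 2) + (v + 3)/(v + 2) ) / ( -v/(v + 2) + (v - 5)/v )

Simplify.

Numerator: 5/(v - 2) + (v - 4)/(v + 2) + (v + 3)/(v + 2) = (2*v² + 12)/(v² - 4)
Denominator: -v/(v + 2) + (v - 5)/v = (-3*v - 10)/(v² + 2*v)
Divide: ((2*v² + 12)/(v² - 4)) · ((v² + 2*v)/(-3*v - 10)) = (-2*v³ - 12*v)/(3*v² + 4*v - 20)

(-2*v³ - 12*v)/(3*v² + 4*v - 20)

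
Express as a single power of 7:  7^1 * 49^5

7^1 = 7^1; 49^5 = 7^10
Combine exponents: 7^11

7^11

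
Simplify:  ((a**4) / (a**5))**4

a**(-4)

Inside the bracket: (a**-1)
Raise to the power 4: (a**-4)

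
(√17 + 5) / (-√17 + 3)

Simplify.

-√17 - 4

Multiply numerator and denominator by 3 + √17.
Denominator becomes -8; numerator becomes 32 + 8*√17.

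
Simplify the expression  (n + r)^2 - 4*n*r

(n - r)^2

Expanding gives n^2 - 2*n*r + r^2, a perfect square.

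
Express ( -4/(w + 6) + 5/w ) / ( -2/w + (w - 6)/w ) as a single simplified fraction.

Numerator: -4/(w + 6) + 5/w = (w + 30)/(w^2 + 6*w)
Denominator: -2/w + (w - 6)/w = (w - 8)/w
Divide: ((w + 30)/(w^2 + 6*w)) · (w/(w - 8)) = (w + 30)/(w^2 - 2*w - 48)

(w + 30)/(w^2 - 2*w - 48)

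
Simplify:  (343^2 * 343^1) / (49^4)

343^2 = 7^6; 343^1 = 7^3; 49^4 = 7^8
Combine exponents: 7^1

7^1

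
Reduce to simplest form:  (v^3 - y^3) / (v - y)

v^2 + v*y + y^2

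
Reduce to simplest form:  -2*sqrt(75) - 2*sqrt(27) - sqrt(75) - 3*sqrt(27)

-30*sqrt(3)

2*sqrt(75) = 10*sqrt(3); 2*sqrt(27) = 6*sqrt(3); sqrt(75) = 5*sqrt(3); 3*sqrt(27) = 9*sqrt(3)
Combine: (-10 - 6 - 5 - 9)·sqrt(3) = -30*sqrt(3)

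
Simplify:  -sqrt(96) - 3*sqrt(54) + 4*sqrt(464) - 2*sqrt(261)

sqrt(96) = 4*sqrt(6); 3*sqrt(54) = 9*sqrt(6); 4*sqrt(464) = 16*sqrt(29); 2*sqrt(261) = 6*sqrt(29)

-13*sqrt(6) + 10*sqrt(29)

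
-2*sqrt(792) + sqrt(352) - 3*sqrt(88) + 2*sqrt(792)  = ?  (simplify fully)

2*sqrt(792) = 12*sqrt(22); sqrt(352) = 4*sqrt(22); 3*sqrt(88) = 6*sqrt(22); 2*sqrt(792) = 12*sqrt(22)
Combine: (-12 + 4 - 6 + 12)·sqrt(22) = -2*sqrt(22)

-2*sqrt(22)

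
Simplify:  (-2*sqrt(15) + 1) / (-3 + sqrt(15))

(-27 - 5*sqrt(15))/6

Multiply numerator and denominator by -sqrt(15) - 3.
Denominator becomes -6; numerator becomes 5*sqrt(15) + 27.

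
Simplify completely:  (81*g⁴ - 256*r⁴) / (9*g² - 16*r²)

9*g² + 16*r²

Difference of fourth powers: factor out (9*g² - 16*r²).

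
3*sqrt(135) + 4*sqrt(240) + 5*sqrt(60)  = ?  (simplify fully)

35*sqrt(15)

3*sqrt(135) = 9*sqrt(15); 4*sqrt(240) = 16*sqrt(15); 5*sqrt(60) = 10*sqrt(15)
Combine: (9 + 16 + 10)·sqrt(15) = 35*sqrt(15)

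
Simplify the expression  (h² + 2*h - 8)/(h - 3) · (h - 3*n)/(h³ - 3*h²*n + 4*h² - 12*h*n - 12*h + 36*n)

(h + 4)/(h² + 3*h - 18)

Factor: h² + 2*h - 8 = (h + 4)·(h - 2);  h³ - 3*h²*n + 4*h² - 12*h*n - 12*h + 36*n = (h + 6)·(h - 2)·(h - 3*n)
Cancel the common factors (h - 3*n), (h - 2).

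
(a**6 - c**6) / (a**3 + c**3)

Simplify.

a**3 - c**3

Factor a**6 - c**6 and cancel (a**3 + c**3).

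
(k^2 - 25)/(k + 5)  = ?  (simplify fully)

k - 5

Factor: k^2 - 25 = (k + 5)*(k - 5)
Cancel the common factor (k + 5).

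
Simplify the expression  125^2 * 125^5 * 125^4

5^33

125^2 = 5^6; 125^5 = 5^15; 125^4 = 5^12
Combine exponents: 5^33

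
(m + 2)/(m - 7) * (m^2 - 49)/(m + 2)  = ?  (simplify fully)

Factor: m^2 - 49 = (m - 7)*(m + 7)
Cancel the common factors (m - 7), (m + 2).

m + 7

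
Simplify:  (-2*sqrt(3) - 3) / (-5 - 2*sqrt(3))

Multiply numerator and denominator by -5 + 2*sqrt(3).
Denominator becomes 13; numerator becomes 3 + 4*sqrt(3).

(3 + 4*sqrt(3))/13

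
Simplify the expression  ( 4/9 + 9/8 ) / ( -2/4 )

-113/36

Numerator: 4/9 + 9/8 = 113/72
Denominator: -2/4 = -1/2
Divide: (113/72) · (-2) = -113/36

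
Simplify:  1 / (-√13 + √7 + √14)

(-4*√13 + 3*√14 + 10*√7 + 7*√26)/164

Group as (√7 + √14) - √13; multiply by (√7 + √14) + √13, then rationalise the remaining surd.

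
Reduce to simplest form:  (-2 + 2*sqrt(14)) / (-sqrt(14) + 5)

(18 + 8*sqrt(14))/11

Multiply numerator and denominator by sqrt(14) + 5.
Denominator becomes 11; numerator becomes 18 + 8*sqrt(14).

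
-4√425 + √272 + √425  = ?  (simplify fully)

-11*√17

4√425 = 20*√17; √272 = 4*√17; √425 = 5*√17
Combine: (-20 + 4 + 5)·√17 = -11*√17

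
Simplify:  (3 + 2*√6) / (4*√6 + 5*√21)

Multiply numerator and denominator by -5*√21 + 4*√6.
Denominator becomes -429; numerator becomes -30*√14 - 15*√21 + 12*√6 + 48.

(-16 - 4*√6 + 5*√21 + 10*√14)/143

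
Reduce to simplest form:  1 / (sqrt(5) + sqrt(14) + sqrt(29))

(-sqrt(2030) - 5*sqrt(29) + 10*sqrt(14) + 19*sqrt(5))/90

Group as (sqrt(5) + sqrt(14)) + sqrt(29); multiply by (sqrt(5) + sqrt(14)) - sqrt(29), then rationalise the remaining surd.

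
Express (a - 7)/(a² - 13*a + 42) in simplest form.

1/(a - 6)

Factor: a² - 13*a + 42 = (a - 6)·(a - 7)
Cancel the common factor (a - 7).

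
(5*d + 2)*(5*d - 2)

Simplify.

(5*d)^2 - (2)^2 = 25*d^2 - 4.

25*d^2 - 4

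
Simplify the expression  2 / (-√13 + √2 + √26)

Group as (√2 + √26) - √13; multiply by (√2 + √26) + √13, then rationalise the remaining surd.

(-74*√2 - 104 + 30*√13 + 22*√26)/17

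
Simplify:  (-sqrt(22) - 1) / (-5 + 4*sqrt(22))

(-31 - 3*sqrt(22))/109

Multiply numerator and denominator by -4*sqrt(22) - 5.
Denominator becomes -327; numerator becomes 9*sqrt(22) + 93.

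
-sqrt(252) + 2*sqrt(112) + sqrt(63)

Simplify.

sqrt(252) = 6*sqrt(7); 2*sqrt(112) = 8*sqrt(7); sqrt(63) = 3*sqrt(7)
Combine: (-6 + 8 + 3)·sqrt(7) = 5*sqrt(7)

5*sqrt(7)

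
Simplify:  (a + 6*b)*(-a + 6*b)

-a^2 + 36*b^2

Product of conjugates: (P+Q)(P-Q) = P^2 - Q^2.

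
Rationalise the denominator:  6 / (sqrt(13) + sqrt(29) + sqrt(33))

(-12*sqrt(12441) + 54*sqrt(33) + 102*sqrt(29) + 294*sqrt(13))/1427

Group as (sqrt(29) + sqrt(33)) + sqrt(13); multiply by (sqrt(29) + sqrt(33)) - sqrt(13), then rationalise the remaining surd.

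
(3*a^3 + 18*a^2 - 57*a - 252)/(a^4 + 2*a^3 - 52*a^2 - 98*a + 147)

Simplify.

(3*a - 12)/(a^2 - 8*a + 7)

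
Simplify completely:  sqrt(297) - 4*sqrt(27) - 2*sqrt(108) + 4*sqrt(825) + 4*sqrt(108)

sqrt(297) = 3*sqrt(33); 4*sqrt(27) = 12*sqrt(3); 2*sqrt(108) = 12*sqrt(3); 4*sqrt(825) = 20*sqrt(33); 4*sqrt(108) = 24*sqrt(3)

23*sqrt(33)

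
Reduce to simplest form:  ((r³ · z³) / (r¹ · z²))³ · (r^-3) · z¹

Inside the bracket: r² · z¹
Raise to the power 3: r⁶ · z³
Multiply by (r^-3) · z¹: add exponents.

r³*z⁴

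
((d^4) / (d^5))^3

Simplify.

Inside the bracket: (d^-1)
Raise to the power 3: (d^-3)

d^(-3)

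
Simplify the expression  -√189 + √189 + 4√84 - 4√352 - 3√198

√189 = 3*√21; √189 = 3*√21; 4√84 = 8*√21; 4√352 = 16*√22; 3√198 = 9*√22

-25*√22 + 8*√21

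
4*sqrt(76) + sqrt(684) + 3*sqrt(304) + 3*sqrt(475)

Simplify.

4*sqrt(76) = 8*sqrt(19); sqrt(684) = 6*sqrt(19); 3*sqrt(304) = 12*sqrt(19); 3*sqrt(475) = 15*sqrt(19)

41*sqrt(19)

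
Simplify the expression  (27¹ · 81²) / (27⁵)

3^(-4)

27¹ = 3^3; 81² = 3^8; 27⁵ = 3^15
Combine exponents: 3^(-4)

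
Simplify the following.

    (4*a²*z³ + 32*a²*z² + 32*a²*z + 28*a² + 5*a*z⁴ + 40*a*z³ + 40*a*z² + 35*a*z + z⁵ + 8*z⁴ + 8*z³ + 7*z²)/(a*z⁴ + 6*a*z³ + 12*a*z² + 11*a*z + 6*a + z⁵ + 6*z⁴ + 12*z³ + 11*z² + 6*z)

(4*a*z + 28*a + z² + 7*z)/(z² + 5*z + 6)

Factor: 4*a²*z³ + 32*a²*z² + 32*a²*z + 28*a² + 5*a*z⁴ + 40*a*z³ + 40*a*z² + 35*a*z + z⁵ + 8*z⁴ + 8*z³ + 7*z² = (4*a + z)·(z² + z + 1)·(a + z)·(z + 7);  a*z⁴ + 6*a*z³ + 12*a*z² + 11*a*z + 6*a + z⁵ + 6*z⁴ + 12*z³ + 11*z² + 6*z = (a + z)·(z + 2)·(z² + z + 1)·(z + 3)
Cancel the common factors (z² + z + 1), (a + z).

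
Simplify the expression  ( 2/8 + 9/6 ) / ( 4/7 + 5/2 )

49/86

Numerator: 2/8 + 9/6 = 7/4
Denominator: 4/7 + 5/2 = 43/14
Divide: (7/4) · (14/43) = 49/86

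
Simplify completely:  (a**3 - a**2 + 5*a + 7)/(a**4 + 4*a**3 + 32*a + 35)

1/(a + 5)

Factor: a**3 - a**2 + 5*a + 7 = (a + 1)*(a**2 - 2*a + 7);  a**4 + 4*a**3 + 32*a + 35 = (a + 5)*(a + 1)*(a**2 - 2*a + 7)
Cancel the common factors (a**2 - 2*a + 7), (a + 1).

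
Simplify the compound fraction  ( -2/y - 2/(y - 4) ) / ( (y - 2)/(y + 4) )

(-4*y - 16)/(y² - 4*y)

Numerator: -2/y - 2/(y - 4) = (-4*y + 8)/(y² - 4*y)
Denominator: (y - 2)/(y + 4) = (y - 2)/(y + 4)
Divide: ((-4*y + 8)/(y² - 4*y)) · ((y + 4)/(y - 2)) = (-4*y - 16)/(y² - 4*y)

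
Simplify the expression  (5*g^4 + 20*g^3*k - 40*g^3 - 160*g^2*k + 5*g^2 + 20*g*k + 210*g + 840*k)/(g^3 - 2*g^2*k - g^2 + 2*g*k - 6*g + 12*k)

Factor: 5*g^4 + 20*g^3*k - 40*g^3 - 160*g^2*k + 5*g^2 + 20*g*k + 210*g + 840*k = 5*(g - 3)*(g + 2)*(g + 4*k)*(g - 7);  g^3 - 2*g^2*k - g^2 + 2*g*k - 6*g + 12*k = (g - 3)*(g + 2)*(g - 2*k)
Cancel the common factors (g - 3), (g + 2).

(5*g^2 + 20*g*k - 35*g - 140*k)/(g - 2*k)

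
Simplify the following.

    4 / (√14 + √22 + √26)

(-4*√2002 + 10*√26 + 18*√22 + 34*√14)/283

Group as (√14 + √26) + √22; multiply by (√14 + √26) - √22, then rationalise the remaining surd.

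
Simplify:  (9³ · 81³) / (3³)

3^15

9³ = 3^6; 81³ = 3^12; 3³ = 3^3
Combine exponents: 3^15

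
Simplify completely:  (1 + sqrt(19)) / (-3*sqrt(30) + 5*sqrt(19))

(3*sqrt(30) + 5*sqrt(19) + 3*sqrt(570) + 95)/205

Multiply numerator and denominator by 3*sqrt(30) + 5*sqrt(19).
Denominator becomes 205; numerator becomes 3*sqrt(30) + 5*sqrt(19) + 3*sqrt(570) + 95.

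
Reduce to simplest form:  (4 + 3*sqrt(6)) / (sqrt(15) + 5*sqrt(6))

(-9*sqrt(10) - 4*sqrt(15) + 20*sqrt(6) + 90)/135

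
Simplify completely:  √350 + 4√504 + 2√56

33*√14

√350 = 5*√14; 4√504 = 24*√14; 2√56 = 4*√14
Combine: (5 + 24 + 4)·√14 = 33*√14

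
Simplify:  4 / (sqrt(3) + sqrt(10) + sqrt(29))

Group as (sqrt(3) + sqrt(10)) + sqrt(29); multiply by (sqrt(3) + sqrt(10)) - sqrt(29), then rationalise the remaining surd.

(-11*sqrt(10) - 18*sqrt(3) + sqrt(870) + 8*sqrt(29))/17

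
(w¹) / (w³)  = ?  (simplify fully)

Quotient: (w^-2)

w^(-2)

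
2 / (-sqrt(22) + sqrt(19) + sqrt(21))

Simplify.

(-9*sqrt(22) + 10*sqrt(21) + 12*sqrt(19) + sqrt(8778))/318

Group as (sqrt(19) + sqrt(21)) - sqrt(22); multiply by (sqrt(19) + sqrt(21)) + sqrt(22), then rationalise the remaining surd.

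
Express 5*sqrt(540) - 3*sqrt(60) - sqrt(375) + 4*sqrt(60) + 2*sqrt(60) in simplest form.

31*sqrt(15)

5*sqrt(540) = 30*sqrt(15); 3*sqrt(60) = 6*sqrt(15); sqrt(375) = 5*sqrt(15); 4*sqrt(60) = 8*sqrt(15); 2*sqrt(60) = 4*sqrt(15)
Combine: (30 - 6 - 5 + 8 + 4)·sqrt(15) = 31*sqrt(15)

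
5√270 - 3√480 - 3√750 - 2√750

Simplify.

5√270 = 15*√30; 3√480 = 12*√30; 3√750 = 15*√30; 2√750 = 10*√30
Combine: (15 - 12 - 15 - 10)·√30 = -22*√30

-22*√30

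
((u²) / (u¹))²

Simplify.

Inside the bracket: u¹
Raise to the power 2: u²

u²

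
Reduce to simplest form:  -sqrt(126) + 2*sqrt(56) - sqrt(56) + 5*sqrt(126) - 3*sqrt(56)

sqrt(126) = 3*sqrt(14); 2*sqrt(56) = 4*sqrt(14); sqrt(56) = 2*sqrt(14); 5*sqrt(126) = 15*sqrt(14); 3*sqrt(56) = 6*sqrt(14)
Combine: (-3 + 4 - 2 + 15 - 6)·sqrt(14) = 8*sqrt(14)

8*sqrt(14)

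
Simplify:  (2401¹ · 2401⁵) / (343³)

7^15

2401¹ = 7^4; 2401⁵ = 7^20; 343³ = 7^9
Combine exponents: 7^15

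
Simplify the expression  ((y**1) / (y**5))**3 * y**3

Inside the bracket: (y**-4)
Raise to the power 3: (y**-12)
Multiply by y**3: add exponents.

y**(-9)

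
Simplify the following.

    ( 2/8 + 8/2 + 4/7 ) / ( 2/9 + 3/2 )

1215/434

Numerator: 2/8 + 8/2 + 4/7 = 135/28
Denominator: 2/9 + 3/2 = 31/18
Divide: (135/28) · (18/31) = 1215/434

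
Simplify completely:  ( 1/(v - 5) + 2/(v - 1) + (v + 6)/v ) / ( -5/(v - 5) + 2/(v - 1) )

(-v**3 - 3*v**2 + 42*v - 30)/(3*v**2 + 5*v)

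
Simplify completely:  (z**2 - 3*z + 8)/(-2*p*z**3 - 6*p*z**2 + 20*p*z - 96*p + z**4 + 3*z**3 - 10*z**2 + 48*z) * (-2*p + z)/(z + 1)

Factor: -2*p*z**3 - 6*p*z**2 + 20*p*z - 96*p + z**4 + 3*z**3 - 10*z**2 + 48*z = (z**2 - 3*z + 8)*(-2*p + z)*(z + 6)
Cancel the common factors (z**2 - 3*z + 8), (-2*p + z).

1/(z**2 + 7*z + 6)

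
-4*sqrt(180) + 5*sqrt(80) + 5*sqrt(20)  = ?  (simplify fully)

6*sqrt(5)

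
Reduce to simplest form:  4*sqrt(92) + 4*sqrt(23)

12*sqrt(23)

4*sqrt(92) = 8*sqrt(23); 4*sqrt(23) = 4*sqrt(23)
Combine: (8 + 4)·sqrt(23) = 12*sqrt(23)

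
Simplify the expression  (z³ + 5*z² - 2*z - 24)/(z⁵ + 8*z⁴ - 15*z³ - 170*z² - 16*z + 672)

1/(z² + 3*z - 28)

Factor: z³ + 5*z² - 2*z - 24 = (z + 4)·(z + 3)·(z - 2);  z⁵ + 8*z⁴ - 15*z³ - 170*z² - 16*z + 672 = (z - 2)·(z - 4)·(z + 4)·(z + 7)·(z + 3)
Cancel the common factors (z + 3), (z + 4), (z - 2).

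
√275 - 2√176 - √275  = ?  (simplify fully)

-8*√11

√275 = 5*√11; 2√176 = 8*√11; √275 = 5*√11
Combine: (5 - 8 - 5)·√11 = -8*√11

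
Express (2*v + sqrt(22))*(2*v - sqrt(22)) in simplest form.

Difference of squares with P = 2*v, Q = sqrt(22).

4*v^2 - 22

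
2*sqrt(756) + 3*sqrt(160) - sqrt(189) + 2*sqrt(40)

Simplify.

2*sqrt(756) = 12*sqrt(21); 3*sqrt(160) = 12*sqrt(10); sqrt(189) = 3*sqrt(21); 2*sqrt(40) = 4*sqrt(10)

9*sqrt(21) + 16*sqrt(10)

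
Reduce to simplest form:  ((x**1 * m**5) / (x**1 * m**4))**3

m**3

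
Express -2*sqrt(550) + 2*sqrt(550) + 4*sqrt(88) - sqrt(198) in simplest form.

5*sqrt(22)

2*sqrt(550) = 10*sqrt(22); 2*sqrt(550) = 10*sqrt(22); 4*sqrt(88) = 8*sqrt(22); sqrt(198) = 3*sqrt(22)
Combine: (-10 + 10 + 8 - 3)·sqrt(22) = 5*sqrt(22)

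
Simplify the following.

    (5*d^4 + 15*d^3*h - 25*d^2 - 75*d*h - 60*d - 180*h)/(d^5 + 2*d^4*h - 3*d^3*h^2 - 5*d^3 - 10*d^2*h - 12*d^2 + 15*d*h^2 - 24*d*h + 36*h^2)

5/(d - h)

Factor: 5*d^4 + 15*d^3*h - 25*d^2 - 75*d*h - 60*d - 180*h = 5*(d^2 + 3*d + 4)*(d + 3*h)*(d - 3);  d^5 + 2*d^4*h - 3*d^3*h^2 - 5*d^3 - 10*d^2*h - 12*d^2 + 15*d*h^2 - 24*d*h + 36*h^2 = (d - 3)*(d + 3*h)*(d^2 + 3*d + 4)*(d - h)
Cancel the common factors (d^2 + 3*d + 4), (d - 3), (d + 3*h).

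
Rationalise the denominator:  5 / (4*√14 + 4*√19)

(-√14 + √19)/4

Multiply numerator and denominator by -4*√14 + 4*√19.
Denominator becomes 80; numerator becomes -20*√14 + 20*√19.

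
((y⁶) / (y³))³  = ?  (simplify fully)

y⁹

Inside the bracket: y³
Raise to the power 3: y⁹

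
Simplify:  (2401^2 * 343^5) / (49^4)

2401^2 = 7^8; 343^5 = 7^15; 49^4 = 7^8
Combine exponents: 7^15

7^15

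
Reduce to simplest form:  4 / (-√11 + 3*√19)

Multiply numerator and denominator by √11 + 3*√19.
Denominator becomes 160; numerator becomes 4*√11 + 12*√19.

(√11 + 3*√19)/40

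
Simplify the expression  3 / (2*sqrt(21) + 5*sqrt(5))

Multiply numerator and denominator by -2*sqrt(21) + 5*sqrt(5).
Denominator becomes 41; numerator becomes -6*sqrt(21) + 15*sqrt(5).

(-6*sqrt(21) + 15*sqrt(5))/41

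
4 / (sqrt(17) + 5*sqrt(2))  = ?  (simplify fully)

(-4*sqrt(17) + 20*sqrt(2))/33

Multiply numerator and denominator by -5*sqrt(2) + sqrt(17).
Denominator becomes -33; numerator becomes -20*sqrt(2) + 4*sqrt(17).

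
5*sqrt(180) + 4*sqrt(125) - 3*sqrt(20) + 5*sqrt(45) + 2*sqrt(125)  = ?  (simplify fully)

69*sqrt(5)

5*sqrt(180) = 30*sqrt(5); 4*sqrt(125) = 20*sqrt(5); 3*sqrt(20) = 6*sqrt(5); 5*sqrt(45) = 15*sqrt(5); 2*sqrt(125) = 10*sqrt(5)
Combine: (30 + 20 - 6 + 15 + 10)·sqrt(5) = 69*sqrt(5)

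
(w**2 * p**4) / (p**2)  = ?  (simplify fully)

p**2*w**2

Quotient: w**2 * p**2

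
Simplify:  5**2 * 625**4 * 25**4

5**26

5**2 = 5**2; 625**4 = 5**16; 25**4 = 5**8
Combine exponents: 5**26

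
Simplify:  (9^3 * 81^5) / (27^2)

9^3 = 3^6; 81^5 = 3^20; 27^2 = 3^6
Combine exponents: 3^20

3^20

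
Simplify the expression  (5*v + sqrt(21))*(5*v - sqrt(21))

25*v**2 - 21

Difference of squares with P = 5*v, Q = sqrt(21).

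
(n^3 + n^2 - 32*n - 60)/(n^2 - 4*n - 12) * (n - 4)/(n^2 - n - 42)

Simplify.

(n^2 + n - 20)/(n^2 - n - 42)

Factor: n^3 + n^2 - 32*n - 60 = (n - 6)*(n + 5)*(n + 2);  n^2 - 4*n - 12 = (n - 6)*(n + 2);  n^2 - n - 42 = (n - 7)*(n + 6)
Cancel the common factors (n + 2), (n - 6).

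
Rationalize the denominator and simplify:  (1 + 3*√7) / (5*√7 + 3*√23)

Multiply numerator and denominator by -3*√23 + 5*√7.
Denominator becomes -32; numerator becomes -9*√161 - 3*√23 + 5*√7 + 105.

(-105 - 5*√7 + 3*√23 + 9*√161)/32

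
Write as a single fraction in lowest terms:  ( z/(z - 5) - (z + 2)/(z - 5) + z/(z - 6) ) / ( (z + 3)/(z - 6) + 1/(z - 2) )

Numerator: z/(z - 5) - (z + 2)/(z - 5) + z/(z - 6) = (z^2 - 7*z + 12)/(z^2 - 11*z + 30)
Denominator: (z + 3)/(z - 6) + 1/(z - 2) = (z^2 + 2*z - 12)/(z^2 - 8*z + 12)
Divide: ((z^2 - 7*z + 12)/(z^2 - 11*z + 30)) · ((z^2 - 8*z + 12)/(z^2 + 2*z - 12)) = (z^3 - 9*z^2 + 26*z - 24)/(z^3 - 3*z^2 - 22*z + 60)

(z^3 - 9*z^2 + 26*z - 24)/(z^3 - 3*z^2 - 22*z + 60)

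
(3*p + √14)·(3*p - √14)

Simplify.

(3*p)^2 - (√14)^2 = 9*p² - 14.

9*p² - 14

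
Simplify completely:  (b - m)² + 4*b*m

Expanding gives b² + 2*b*m + m², a perfect square.

(b + m)²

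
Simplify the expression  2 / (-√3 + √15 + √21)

(-22*√3 - 2*√21 + 6*√15 + 4*√105)/57

Group as (√15 + √21) - √3; multiply by (√15 + √21) + √3, then rationalise the remaining surd.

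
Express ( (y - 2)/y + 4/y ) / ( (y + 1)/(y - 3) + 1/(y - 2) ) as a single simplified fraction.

Numerator: (y - 2)/y + 4/y = (y + 2)/y
Denominator: (y + 1)/(y - 3) + 1/(y - 2) = (y**2 - 5)/(y**2 - 5*y + 6)
Divide: ((y + 2)/y) · ((y**2 - 5*y + 6)/(y**2 - 5)) = (y**3 - 3*y**2 - 4*y + 12)/(y**3 - 5*y)

(y**3 - 3*y**2 - 4*y + 12)/(y**3 - 5*y)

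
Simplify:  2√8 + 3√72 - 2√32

14*√2

2√8 = 4*√2; 3√72 = 18*√2; 2√32 = 8*√2
Combine: (4 + 18 - 8)·√2 = 14*√2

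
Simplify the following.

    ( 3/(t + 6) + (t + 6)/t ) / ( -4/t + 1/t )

(-t² - 15*t - 36)/(3*t + 18)

Numerator: 3/(t + 6) + (t + 6)/t = (t² + 15*t + 36)/(t² + 6*t)
Denominator: -4/t + 1/t = -3/t
Divide: ((t² + 15*t + 36)/(t² + 6*t)) · (-t/3) = (-t² - 15*t - 36)/(3*t + 18)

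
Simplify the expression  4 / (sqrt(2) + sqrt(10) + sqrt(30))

Group as (sqrt(2) + sqrt(10)) + sqrt(30); multiply by (sqrt(2) + sqrt(10)) - sqrt(30), then rationalise the remaining surd.

(-22*sqrt(10) - 38*sqrt(2) + 20*sqrt(6) + 18*sqrt(30))/61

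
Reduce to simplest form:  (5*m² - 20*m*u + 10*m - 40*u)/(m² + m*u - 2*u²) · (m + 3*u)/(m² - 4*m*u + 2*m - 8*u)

(-5*m - 15*u)/(-m² - m*u + 2*u²)

Factor: 5*m² - 20*m*u + 10*m - 40*u = 5·(m - 4*u)·(m + 2);  m² + m*u - 2*u² = (m + 2*u)·(m - u);  m² - 4*m*u + 2*m - 8*u = (m + 2)·(m - 4*u)
Cancel the common factors (m + 2), (m - 4*u).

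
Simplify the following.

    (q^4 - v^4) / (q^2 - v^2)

q^2 + v^2

Difference of fourth powers: factor out (q^2 - v^2).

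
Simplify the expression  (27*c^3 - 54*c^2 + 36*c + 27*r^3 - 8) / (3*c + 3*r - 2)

9*c^2 - 9*c*r - 12*c + 9*r^2 + 6*r + 4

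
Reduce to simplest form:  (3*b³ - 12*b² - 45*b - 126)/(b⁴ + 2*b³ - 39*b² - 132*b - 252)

3/(b + 6)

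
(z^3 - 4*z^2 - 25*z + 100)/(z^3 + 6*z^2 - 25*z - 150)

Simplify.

Factor: z^3 - 4*z^2 - 25*z + 100 = (z - 5)*(z - 4)*(z + 5);  z^3 + 6*z^2 - 25*z - 150 = (z + 6)*(z + 5)*(z - 5)
Cancel the common factors (z - 5), (z + 5).

(z - 4)/(z + 6)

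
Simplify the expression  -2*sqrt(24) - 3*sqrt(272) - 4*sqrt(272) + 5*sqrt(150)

2*sqrt(24) = 4*sqrt(6); 3*sqrt(272) = 12*sqrt(17); 4*sqrt(272) = 16*sqrt(17); 5*sqrt(150) = 25*sqrt(6)

-28*sqrt(17) + 21*sqrt(6)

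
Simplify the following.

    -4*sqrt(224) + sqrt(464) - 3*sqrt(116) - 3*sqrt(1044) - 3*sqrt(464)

-32*sqrt(29) - 16*sqrt(14)

4*sqrt(224) = 16*sqrt(14); sqrt(464) = 4*sqrt(29); 3*sqrt(116) = 6*sqrt(29); 3*sqrt(1044) = 18*sqrt(29); 3*sqrt(464) = 12*sqrt(29)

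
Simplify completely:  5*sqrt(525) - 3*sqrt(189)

5*sqrt(525) = 25*sqrt(21); 3*sqrt(189) = 9*sqrt(21)
Combine: (25 - 9)·sqrt(21) = 16*sqrt(21)

16*sqrt(21)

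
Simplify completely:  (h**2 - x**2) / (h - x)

h + x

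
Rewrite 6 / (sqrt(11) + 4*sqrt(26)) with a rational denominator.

Multiply numerator and denominator by -4*sqrt(26) + sqrt(11).
Denominator becomes -405; numerator becomes -24*sqrt(26) + 6*sqrt(11).

(-2*sqrt(11) + 8*sqrt(26))/135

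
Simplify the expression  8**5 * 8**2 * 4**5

2**31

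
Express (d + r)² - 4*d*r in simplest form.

Expanding gives d² - 2*d*r + r², a perfect square.

(d - r)²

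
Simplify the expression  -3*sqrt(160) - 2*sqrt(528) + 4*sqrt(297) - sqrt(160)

3*sqrt(160) = 12*sqrt(10); 2*sqrt(528) = 8*sqrt(33); 4*sqrt(297) = 12*sqrt(33); sqrt(160) = 4*sqrt(10)

-16*sqrt(10) + 4*sqrt(33)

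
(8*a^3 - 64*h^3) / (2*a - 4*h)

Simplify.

4*a^2 + 8*a*h + 16*h^2

Apply the difference-of-cubes factorisation and cancel (2*a - 4*h).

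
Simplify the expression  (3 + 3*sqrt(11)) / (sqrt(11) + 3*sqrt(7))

Multiply numerator and denominator by -3*sqrt(7) + sqrt(11).
Denominator becomes -52; numerator becomes -9*sqrt(77) - 9*sqrt(7) + 3*sqrt(11) + 33.

(-33 - 3*sqrt(11) + 9*sqrt(7) + 9*sqrt(77))/52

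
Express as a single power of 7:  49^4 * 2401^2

7^16

49^4 = 7^8; 2401^2 = 7^8
Combine exponents: 7^16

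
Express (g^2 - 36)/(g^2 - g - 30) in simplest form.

(g + 6)/(g + 5)

Factor: g^2 - 36 = (g + 6)*(g - 6);  g^2 - g - 30 = (g - 6)*(g + 5)
Cancel the common factor (g - 6).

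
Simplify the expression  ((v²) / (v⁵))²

v^(-6)

Inside the bracket: (v^-3)
Raise to the power 2: (v^-6)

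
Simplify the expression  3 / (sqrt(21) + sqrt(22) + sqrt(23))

(-3*sqrt(10626) + 30*sqrt(23) + 33*sqrt(22) + 36*sqrt(21))/724

Group as (sqrt(22) + sqrt(23)) + sqrt(21); multiply by (sqrt(22) + sqrt(23)) - sqrt(21), then rationalise the remaining surd.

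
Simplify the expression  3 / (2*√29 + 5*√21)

(-6*√29 + 15*√21)/409

Multiply numerator and denominator by -2*√29 + 5*√21.
Denominator becomes 409; numerator becomes -6*√29 + 15*√21.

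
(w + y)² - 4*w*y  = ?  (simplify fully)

Expanding gives w² - 2*w*y + y², a perfect square.

(w - y)²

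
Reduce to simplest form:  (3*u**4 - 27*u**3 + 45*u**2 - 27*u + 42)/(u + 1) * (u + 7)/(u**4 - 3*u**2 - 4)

(3*u**2 - 147)/(u**2 + 3*u + 2)

Factor: 3*u**4 - 27*u**3 + 45*u**2 - 27*u + 42 = 3*(u**2 + 1)*(u - 7)*(u - 2);  u**4 - 3*u**2 - 4 = (u + 2)*(u**2 + 1)*(u - 2)
Cancel the common factors (u**2 + 1), (u - 2).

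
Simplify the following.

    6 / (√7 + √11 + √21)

Group as (√7 + √11) + √21; multiply by (√7 + √11) - √21, then rationalise the remaining surd.

(-84*√33 - 18*√21 + 102*√11 + 150*√7)/299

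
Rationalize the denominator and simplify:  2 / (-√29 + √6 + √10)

(26*√29 + 50*√10 + 66*√6 + 8*√435)/71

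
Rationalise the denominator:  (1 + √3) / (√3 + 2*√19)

(-3 - √3 + 2*√19 + 2*√57)/73

Multiply numerator and denominator by -2*√19 + √3.
Denominator becomes -73; numerator becomes -2*√57 - 2*√19 + √3 + 3.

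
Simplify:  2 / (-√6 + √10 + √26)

Group as (√10 + √26) - √6; multiply by (√10 + √26) + √6, then rationalise the remaining surd.

(-15*√6 - 5*√26 + 11*√10 + 2*√390)/35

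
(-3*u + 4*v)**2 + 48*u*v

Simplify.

(3*u + 4*v)**2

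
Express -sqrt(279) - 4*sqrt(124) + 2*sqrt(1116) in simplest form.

sqrt(31)

sqrt(279) = 3*sqrt(31); 4*sqrt(124) = 8*sqrt(31); 2*sqrt(1116) = 12*sqrt(31)
Combine: (-3 - 8 + 12)·sqrt(31) = sqrt(31)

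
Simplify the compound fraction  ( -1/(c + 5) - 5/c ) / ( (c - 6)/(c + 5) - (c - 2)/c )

(6*c + 25)/(9*c - 10)

Numerator: -1/(c + 5) - 5/c = (-6*c - 25)/(c² + 5*c)
Denominator: (c - 6)/(c + 5) - (c - 2)/c = (-9*c + 10)/(c² + 5*c)
Divide: ((-6*c - 25)/(c² + 5*c)) · ((c² + 5*c)/(-9*c + 10)) = (6*c + 25)/(9*c - 10)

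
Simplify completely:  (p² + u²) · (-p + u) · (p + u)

-p⁴ + u⁴

(u+p)(u-p) = -p² + u²; continue pairing.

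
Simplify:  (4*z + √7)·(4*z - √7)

16*z² - 7

(4*z)^2 - (√7)^2 = 16*z² - 7.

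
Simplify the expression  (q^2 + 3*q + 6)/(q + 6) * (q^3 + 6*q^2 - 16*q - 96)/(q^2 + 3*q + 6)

Factor: q^3 + 6*q^2 - 16*q - 96 = (q + 6)*(q - 4)*(q + 4)
Cancel the common factors (q^2 + 3*q + 6), (q + 6).

q^2 - 16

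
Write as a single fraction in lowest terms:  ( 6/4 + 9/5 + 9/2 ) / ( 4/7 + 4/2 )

Numerator: 6/4 + 9/5 + 9/2 = 39/5
Denominator: 4/7 + 4/2 = 18/7
Divide: (39/5) · (7/18) = 91/30

91/30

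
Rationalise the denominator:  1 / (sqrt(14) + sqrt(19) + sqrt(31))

(-sqrt(8246) + sqrt(31) + 13*sqrt(19) + 18*sqrt(14))/530

Group as (sqrt(14) + sqrt(31)) + sqrt(19); multiply by (sqrt(14) + sqrt(31)) - sqrt(19), then rationalise the remaining surd.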